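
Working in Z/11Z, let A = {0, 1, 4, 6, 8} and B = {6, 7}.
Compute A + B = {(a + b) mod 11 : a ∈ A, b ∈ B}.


Work in Z/11Z: reduce every sum a + b modulo 11.
Enumerate all 10 pairs:
a = 0: 0+6=6, 0+7=7
a = 1: 1+6=7, 1+7=8
a = 4: 4+6=10, 4+7=0
a = 6: 6+6=1, 6+7=2
a = 8: 8+6=3, 8+7=4
Distinct residues collected: {0, 1, 2, 3, 4, 6, 7, 8, 10}
|A + B| = 9 (out of 11 total residues).

A + B = {0, 1, 2, 3, 4, 6, 7, 8, 10}


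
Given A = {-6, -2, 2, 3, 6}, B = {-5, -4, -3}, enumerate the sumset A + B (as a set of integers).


A + B = {a + b : a ∈ A, b ∈ B}.
Enumerate all |A|·|B| = 5·3 = 15 pairs (a, b) and collect distinct sums.
a = -6: -6+-5=-11, -6+-4=-10, -6+-3=-9
a = -2: -2+-5=-7, -2+-4=-6, -2+-3=-5
a = 2: 2+-5=-3, 2+-4=-2, 2+-3=-1
a = 3: 3+-5=-2, 3+-4=-1, 3+-3=0
a = 6: 6+-5=1, 6+-4=2, 6+-3=3
Collecting distinct sums: A + B = {-11, -10, -9, -7, -6, -5, -3, -2, -1, 0, 1, 2, 3}
|A + B| = 13

A + B = {-11, -10, -9, -7, -6, -5, -3, -2, -1, 0, 1, 2, 3}


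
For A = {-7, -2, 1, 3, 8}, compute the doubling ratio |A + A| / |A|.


|A| = 5.
Compute A + A by enumerating all 25 pairs.
A + A = {-14, -9, -6, -4, -1, 1, 2, 4, 6, 9, 11, 16}, so |A + A| = 12.
K = |A + A| / |A| = 12/5 (already in lowest terms) ≈ 2.4000.
Reference: AP of size 5 gives K = 9/5 ≈ 1.8000; a fully generic set of size 5 gives K ≈ 3.0000.

|A| = 5, |A + A| = 12, K = 12/5.


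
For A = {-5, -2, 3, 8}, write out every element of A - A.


A - A = {a - a' : a, a' ∈ A}.
Compute a - a' for each ordered pair (a, a'):
a = -5: -5--5=0, -5--2=-3, -5-3=-8, -5-8=-13
a = -2: -2--5=3, -2--2=0, -2-3=-5, -2-8=-10
a = 3: 3--5=8, 3--2=5, 3-3=0, 3-8=-5
a = 8: 8--5=13, 8--2=10, 8-3=5, 8-8=0
Collecting distinct values (and noting 0 appears from a-a):
A - A = {-13, -10, -8, -5, -3, 0, 3, 5, 8, 10, 13}
|A - A| = 11

A - A = {-13, -10, -8, -5, -3, 0, 3, 5, 8, 10, 13}


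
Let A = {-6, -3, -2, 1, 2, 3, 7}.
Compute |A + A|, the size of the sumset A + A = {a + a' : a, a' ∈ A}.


A + A = {a + a' : a, a' ∈ A}; |A| = 7.
General bounds: 2|A| - 1 ≤ |A + A| ≤ |A|(|A|+1)/2, i.e. 13 ≤ |A + A| ≤ 28.
Lower bound 2|A|-1 is attained iff A is an arithmetic progression.
Enumerate sums a + a' for a ≤ a' (symmetric, so this suffices):
a = -6: -6+-6=-12, -6+-3=-9, -6+-2=-8, -6+1=-5, -6+2=-4, -6+3=-3, -6+7=1
a = -3: -3+-3=-6, -3+-2=-5, -3+1=-2, -3+2=-1, -3+3=0, -3+7=4
a = -2: -2+-2=-4, -2+1=-1, -2+2=0, -2+3=1, -2+7=5
a = 1: 1+1=2, 1+2=3, 1+3=4, 1+7=8
a = 2: 2+2=4, 2+3=5, 2+7=9
a = 3: 3+3=6, 3+7=10
a = 7: 7+7=14
Distinct sums: {-12, -9, -8, -6, -5, -4, -3, -2, -1, 0, 1, 2, 3, 4, 5, 6, 8, 9, 10, 14}
|A + A| = 20

|A + A| = 20


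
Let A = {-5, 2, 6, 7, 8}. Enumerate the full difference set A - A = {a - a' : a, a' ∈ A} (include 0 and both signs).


A - A = {a - a' : a, a' ∈ A}.
Compute a - a' for each ordered pair (a, a'):
a = -5: -5--5=0, -5-2=-7, -5-6=-11, -5-7=-12, -5-8=-13
a = 2: 2--5=7, 2-2=0, 2-6=-4, 2-7=-5, 2-8=-6
a = 6: 6--5=11, 6-2=4, 6-6=0, 6-7=-1, 6-8=-2
a = 7: 7--5=12, 7-2=5, 7-6=1, 7-7=0, 7-8=-1
a = 8: 8--5=13, 8-2=6, 8-6=2, 8-7=1, 8-8=0
Collecting distinct values (and noting 0 appears from a-a):
A - A = {-13, -12, -11, -7, -6, -5, -4, -2, -1, 0, 1, 2, 4, 5, 6, 7, 11, 12, 13}
|A - A| = 19

A - A = {-13, -12, -11, -7, -6, -5, -4, -2, -1, 0, 1, 2, 4, 5, 6, 7, 11, 12, 13}


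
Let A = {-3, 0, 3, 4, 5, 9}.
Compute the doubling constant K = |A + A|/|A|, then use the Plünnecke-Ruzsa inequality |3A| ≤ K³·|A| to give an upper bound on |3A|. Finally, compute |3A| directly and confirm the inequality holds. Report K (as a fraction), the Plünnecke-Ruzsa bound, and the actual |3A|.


|A| = 6.
Step 1: Compute A + A by enumerating all 36 pairs.
A + A = {-6, -3, 0, 1, 2, 3, 4, 5, 6, 7, 8, 9, 10, 12, 13, 14, 18}, so |A + A| = 17.
Step 2: Doubling constant K = |A + A|/|A| = 17/6 = 17/6 ≈ 2.8333.
Step 3: Plünnecke-Ruzsa gives |3A| ≤ K³·|A| = (2.8333)³ · 6 ≈ 136.4722.
Step 4: Compute 3A = A + A + A directly by enumerating all triples (a,b,c) ∈ A³; |3A| = 29.
Step 5: Check 29 ≤ 136.4722? Yes ✓.

K = 17/6, Plünnecke-Ruzsa bound K³|A| ≈ 136.4722, |3A| = 29, inequality holds.


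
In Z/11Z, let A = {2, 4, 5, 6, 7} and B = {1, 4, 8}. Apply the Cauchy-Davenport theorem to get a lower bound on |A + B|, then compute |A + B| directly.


Cauchy-Davenport: |A + B| ≥ min(p, |A| + |B| - 1) for A, B nonempty in Z/pZ.
|A| = 5, |B| = 3, p = 11.
CD lower bound = min(11, 5 + 3 - 1) = min(11, 7) = 7.
Compute A + B mod 11 directly:
a = 2: 2+1=3, 2+4=6, 2+8=10
a = 4: 4+1=5, 4+4=8, 4+8=1
a = 5: 5+1=6, 5+4=9, 5+8=2
a = 6: 6+1=7, 6+4=10, 6+8=3
a = 7: 7+1=8, 7+4=0, 7+8=4
A + B = {0, 1, 2, 3, 4, 5, 6, 7, 8, 9, 10}, so |A + B| = 11.
Verify: 11 ≥ 7? Yes ✓.

CD lower bound = 7, actual |A + B| = 11.


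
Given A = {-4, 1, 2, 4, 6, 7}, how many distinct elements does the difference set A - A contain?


A - A = {a - a' : a, a' ∈ A}; |A| = 6.
Bounds: 2|A|-1 ≤ |A - A| ≤ |A|² - |A| + 1, i.e. 11 ≤ |A - A| ≤ 31.
Note: 0 ∈ A - A always (from a - a). The set is symmetric: if d ∈ A - A then -d ∈ A - A.
Enumerate nonzero differences d = a - a' with a > a' (then include -d):
Positive differences: {1, 2, 3, 4, 5, 6, 8, 10, 11}
Full difference set: {0} ∪ (positive diffs) ∪ (negative diffs).
|A - A| = 1 + 2·9 = 19 (matches direct enumeration: 19).

|A - A| = 19


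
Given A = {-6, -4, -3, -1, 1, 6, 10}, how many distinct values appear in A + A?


A + A = {a + a' : a, a' ∈ A}; |A| = 7.
General bounds: 2|A| - 1 ≤ |A + A| ≤ |A|(|A|+1)/2, i.e. 13 ≤ |A + A| ≤ 28.
Lower bound 2|A|-1 is attained iff A is an arithmetic progression.
Enumerate sums a + a' for a ≤ a' (symmetric, so this suffices):
a = -6: -6+-6=-12, -6+-4=-10, -6+-3=-9, -6+-1=-7, -6+1=-5, -6+6=0, -6+10=4
a = -4: -4+-4=-8, -4+-3=-7, -4+-1=-5, -4+1=-3, -4+6=2, -4+10=6
a = -3: -3+-3=-6, -3+-1=-4, -3+1=-2, -3+6=3, -3+10=7
a = -1: -1+-1=-2, -1+1=0, -1+6=5, -1+10=9
a = 1: 1+1=2, 1+6=7, 1+10=11
a = 6: 6+6=12, 6+10=16
a = 10: 10+10=20
Distinct sums: {-12, -10, -9, -8, -7, -6, -5, -4, -3, -2, 0, 2, 3, 4, 5, 6, 7, 9, 11, 12, 16, 20}
|A + A| = 22

|A + A| = 22


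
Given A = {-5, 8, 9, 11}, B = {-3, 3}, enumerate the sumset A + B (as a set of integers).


A + B = {a + b : a ∈ A, b ∈ B}.
Enumerate all |A|·|B| = 4·2 = 8 pairs (a, b) and collect distinct sums.
a = -5: -5+-3=-8, -5+3=-2
a = 8: 8+-3=5, 8+3=11
a = 9: 9+-3=6, 9+3=12
a = 11: 11+-3=8, 11+3=14
Collecting distinct sums: A + B = {-8, -2, 5, 6, 8, 11, 12, 14}
|A + B| = 8

A + B = {-8, -2, 5, 6, 8, 11, 12, 14}


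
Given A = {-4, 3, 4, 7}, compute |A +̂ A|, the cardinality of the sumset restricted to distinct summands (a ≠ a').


Restricted sumset: A +̂ A = {a + a' : a ∈ A, a' ∈ A, a ≠ a'}.
Equivalently, take A + A and drop any sum 2a that is achievable ONLY as a + a for a ∈ A (i.e. sums representable only with equal summands).
Enumerate pairs (a, a') with a < a' (symmetric, so each unordered pair gives one sum; this covers all a ≠ a'):
  -4 + 3 = -1
  -4 + 4 = 0
  -4 + 7 = 3
  3 + 4 = 7
  3 + 7 = 10
  4 + 7 = 11
Collected distinct sums: {-1, 0, 3, 7, 10, 11}
|A +̂ A| = 6
(Reference bound: |A +̂ A| ≥ 2|A| - 3 for |A| ≥ 2, with |A| = 4 giving ≥ 5.)

|A +̂ A| = 6


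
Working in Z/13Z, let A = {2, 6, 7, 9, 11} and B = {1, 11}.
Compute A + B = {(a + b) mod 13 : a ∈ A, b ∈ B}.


Work in Z/13Z: reduce every sum a + b modulo 13.
Enumerate all 10 pairs:
a = 2: 2+1=3, 2+11=0
a = 6: 6+1=7, 6+11=4
a = 7: 7+1=8, 7+11=5
a = 9: 9+1=10, 9+11=7
a = 11: 11+1=12, 11+11=9
Distinct residues collected: {0, 3, 4, 5, 7, 8, 9, 10, 12}
|A + B| = 9 (out of 13 total residues).

A + B = {0, 3, 4, 5, 7, 8, 9, 10, 12}


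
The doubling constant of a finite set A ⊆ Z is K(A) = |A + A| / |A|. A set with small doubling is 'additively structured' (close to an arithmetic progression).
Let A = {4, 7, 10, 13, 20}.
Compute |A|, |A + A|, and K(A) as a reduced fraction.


|A| = 5.
Compute A + A by enumerating all 25 pairs.
A + A = {8, 11, 14, 17, 20, 23, 24, 26, 27, 30, 33, 40}, so |A + A| = 12.
K = |A + A| / |A| = 12/5 (already in lowest terms) ≈ 2.4000.
Reference: AP of size 5 gives K = 9/5 ≈ 1.8000; a fully generic set of size 5 gives K ≈ 3.0000.

|A| = 5, |A + A| = 12, K = 12/5.


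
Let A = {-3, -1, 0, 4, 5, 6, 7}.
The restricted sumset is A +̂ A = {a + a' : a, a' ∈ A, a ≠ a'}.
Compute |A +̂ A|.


Restricted sumset: A +̂ A = {a + a' : a ∈ A, a' ∈ A, a ≠ a'}.
Equivalently, take A + A and drop any sum 2a that is achievable ONLY as a + a for a ∈ A (i.e. sums representable only with equal summands).
Enumerate pairs (a, a') with a < a' (symmetric, so each unordered pair gives one sum; this covers all a ≠ a'):
  -3 + -1 = -4
  -3 + 0 = -3
  -3 + 4 = 1
  -3 + 5 = 2
  -3 + 6 = 3
  -3 + 7 = 4
  -1 + 0 = -1
  -1 + 4 = 3
  -1 + 5 = 4
  -1 + 6 = 5
  -1 + 7 = 6
  0 + 4 = 4
  0 + 5 = 5
  0 + 6 = 6
  0 + 7 = 7
  4 + 5 = 9
  4 + 6 = 10
  4 + 7 = 11
  5 + 6 = 11
  5 + 7 = 12
  6 + 7 = 13
Collected distinct sums: {-4, -3, -1, 1, 2, 3, 4, 5, 6, 7, 9, 10, 11, 12, 13}
|A +̂ A| = 15
(Reference bound: |A +̂ A| ≥ 2|A| - 3 for |A| ≥ 2, with |A| = 7 giving ≥ 11.)

|A +̂ A| = 15


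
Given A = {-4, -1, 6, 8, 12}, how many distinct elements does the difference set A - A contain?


A - A = {a - a' : a, a' ∈ A}; |A| = 5.
Bounds: 2|A|-1 ≤ |A - A| ≤ |A|² - |A| + 1, i.e. 9 ≤ |A - A| ≤ 21.
Note: 0 ∈ A - A always (from a - a). The set is symmetric: if d ∈ A - A then -d ∈ A - A.
Enumerate nonzero differences d = a - a' with a > a' (then include -d):
Positive differences: {2, 3, 4, 6, 7, 9, 10, 12, 13, 16}
Full difference set: {0} ∪ (positive diffs) ∪ (negative diffs).
|A - A| = 1 + 2·10 = 21 (matches direct enumeration: 21).

|A - A| = 21


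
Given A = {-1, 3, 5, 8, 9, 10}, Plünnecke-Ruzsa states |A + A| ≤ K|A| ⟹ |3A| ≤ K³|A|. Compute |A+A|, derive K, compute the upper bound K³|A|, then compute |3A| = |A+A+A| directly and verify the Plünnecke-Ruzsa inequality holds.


|A| = 6.
Step 1: Compute A + A by enumerating all 36 pairs.
A + A = {-2, 2, 4, 6, 7, 8, 9, 10, 11, 12, 13, 14, 15, 16, 17, 18, 19, 20}, so |A + A| = 18.
Step 2: Doubling constant K = |A + A|/|A| = 18/6 = 18/6 ≈ 3.0000.
Step 3: Plünnecke-Ruzsa gives |3A| ≤ K³·|A| = (3.0000)³ · 6 ≈ 162.0000.
Step 4: Compute 3A = A + A + A directly by enumerating all triples (a,b,c) ∈ A³; |3A| = 29.
Step 5: Check 29 ≤ 162.0000? Yes ✓.

K = 18/6, Plünnecke-Ruzsa bound K³|A| ≈ 162.0000, |3A| = 29, inequality holds.


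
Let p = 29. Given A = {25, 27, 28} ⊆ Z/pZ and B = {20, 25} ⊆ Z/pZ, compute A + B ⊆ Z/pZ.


Work in Z/29Z: reduce every sum a + b modulo 29.
Enumerate all 6 pairs:
a = 25: 25+20=16, 25+25=21
a = 27: 27+20=18, 27+25=23
a = 28: 28+20=19, 28+25=24
Distinct residues collected: {16, 18, 19, 21, 23, 24}
|A + B| = 6 (out of 29 total residues).

A + B = {16, 18, 19, 21, 23, 24}


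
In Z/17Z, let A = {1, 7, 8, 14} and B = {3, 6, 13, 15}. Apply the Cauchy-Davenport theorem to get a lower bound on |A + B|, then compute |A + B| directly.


Cauchy-Davenport: |A + B| ≥ min(p, |A| + |B| - 1) for A, B nonempty in Z/pZ.
|A| = 4, |B| = 4, p = 17.
CD lower bound = min(17, 4 + 4 - 1) = min(17, 7) = 7.
Compute A + B mod 17 directly:
a = 1: 1+3=4, 1+6=7, 1+13=14, 1+15=16
a = 7: 7+3=10, 7+6=13, 7+13=3, 7+15=5
a = 8: 8+3=11, 8+6=14, 8+13=4, 8+15=6
a = 14: 14+3=0, 14+6=3, 14+13=10, 14+15=12
A + B = {0, 3, 4, 5, 6, 7, 10, 11, 12, 13, 14, 16}, so |A + B| = 12.
Verify: 12 ≥ 7? Yes ✓.

CD lower bound = 7, actual |A + B| = 12.


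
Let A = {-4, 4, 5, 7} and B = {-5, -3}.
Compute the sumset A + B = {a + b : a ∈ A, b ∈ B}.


A + B = {a + b : a ∈ A, b ∈ B}.
Enumerate all |A|·|B| = 4·2 = 8 pairs (a, b) and collect distinct sums.
a = -4: -4+-5=-9, -4+-3=-7
a = 4: 4+-5=-1, 4+-3=1
a = 5: 5+-5=0, 5+-3=2
a = 7: 7+-5=2, 7+-3=4
Collecting distinct sums: A + B = {-9, -7, -1, 0, 1, 2, 4}
|A + B| = 7

A + B = {-9, -7, -1, 0, 1, 2, 4}


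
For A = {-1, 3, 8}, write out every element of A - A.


A - A = {a - a' : a, a' ∈ A}.
Compute a - a' for each ordered pair (a, a'):
a = -1: -1--1=0, -1-3=-4, -1-8=-9
a = 3: 3--1=4, 3-3=0, 3-8=-5
a = 8: 8--1=9, 8-3=5, 8-8=0
Collecting distinct values (and noting 0 appears from a-a):
A - A = {-9, -5, -4, 0, 4, 5, 9}
|A - A| = 7

A - A = {-9, -5, -4, 0, 4, 5, 9}


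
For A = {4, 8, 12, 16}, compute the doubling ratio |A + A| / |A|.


|A| = 4.
Compute A + A by enumerating all 16 pairs.
A + A = {8, 12, 16, 20, 24, 28, 32}, so |A + A| = 7.
K = |A + A| / |A| = 7/4 (already in lowest terms) ≈ 1.7500.
Reference: AP of size 4 gives K = 7/4 ≈ 1.7500; a fully generic set of size 4 gives K ≈ 2.5000.

|A| = 4, |A + A| = 7, K = 7/4.


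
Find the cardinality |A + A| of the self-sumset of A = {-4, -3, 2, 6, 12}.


A + A = {a + a' : a, a' ∈ A}; |A| = 5.
General bounds: 2|A| - 1 ≤ |A + A| ≤ |A|(|A|+1)/2, i.e. 9 ≤ |A + A| ≤ 15.
Lower bound 2|A|-1 is attained iff A is an arithmetic progression.
Enumerate sums a + a' for a ≤ a' (symmetric, so this suffices):
a = -4: -4+-4=-8, -4+-3=-7, -4+2=-2, -4+6=2, -4+12=8
a = -3: -3+-3=-6, -3+2=-1, -3+6=3, -3+12=9
a = 2: 2+2=4, 2+6=8, 2+12=14
a = 6: 6+6=12, 6+12=18
a = 12: 12+12=24
Distinct sums: {-8, -7, -6, -2, -1, 2, 3, 4, 8, 9, 12, 14, 18, 24}
|A + A| = 14

|A + A| = 14


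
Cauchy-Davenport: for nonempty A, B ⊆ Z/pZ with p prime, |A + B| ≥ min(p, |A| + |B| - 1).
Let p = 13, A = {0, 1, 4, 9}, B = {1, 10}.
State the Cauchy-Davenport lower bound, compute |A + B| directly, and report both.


Cauchy-Davenport: |A + B| ≥ min(p, |A| + |B| - 1) for A, B nonempty in Z/pZ.
|A| = 4, |B| = 2, p = 13.
CD lower bound = min(13, 4 + 2 - 1) = min(13, 5) = 5.
Compute A + B mod 13 directly:
a = 0: 0+1=1, 0+10=10
a = 1: 1+1=2, 1+10=11
a = 4: 4+1=5, 4+10=1
a = 9: 9+1=10, 9+10=6
A + B = {1, 2, 5, 6, 10, 11}, so |A + B| = 6.
Verify: 6 ≥ 5? Yes ✓.

CD lower bound = 5, actual |A + B| = 6.


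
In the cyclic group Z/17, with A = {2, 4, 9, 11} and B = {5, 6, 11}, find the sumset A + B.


Work in Z/17Z: reduce every sum a + b modulo 17.
Enumerate all 12 pairs:
a = 2: 2+5=7, 2+6=8, 2+11=13
a = 4: 4+5=9, 4+6=10, 4+11=15
a = 9: 9+5=14, 9+6=15, 9+11=3
a = 11: 11+5=16, 11+6=0, 11+11=5
Distinct residues collected: {0, 3, 5, 7, 8, 9, 10, 13, 14, 15, 16}
|A + B| = 11 (out of 17 total residues).

A + B = {0, 3, 5, 7, 8, 9, 10, 13, 14, 15, 16}


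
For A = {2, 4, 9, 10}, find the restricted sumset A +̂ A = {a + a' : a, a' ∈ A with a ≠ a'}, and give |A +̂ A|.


Restricted sumset: A +̂ A = {a + a' : a ∈ A, a' ∈ A, a ≠ a'}.
Equivalently, take A + A and drop any sum 2a that is achievable ONLY as a + a for a ∈ A (i.e. sums representable only with equal summands).
Enumerate pairs (a, a') with a < a' (symmetric, so each unordered pair gives one sum; this covers all a ≠ a'):
  2 + 4 = 6
  2 + 9 = 11
  2 + 10 = 12
  4 + 9 = 13
  4 + 10 = 14
  9 + 10 = 19
Collected distinct sums: {6, 11, 12, 13, 14, 19}
|A +̂ A| = 6
(Reference bound: |A +̂ A| ≥ 2|A| - 3 for |A| ≥ 2, with |A| = 4 giving ≥ 5.)

|A +̂ A| = 6


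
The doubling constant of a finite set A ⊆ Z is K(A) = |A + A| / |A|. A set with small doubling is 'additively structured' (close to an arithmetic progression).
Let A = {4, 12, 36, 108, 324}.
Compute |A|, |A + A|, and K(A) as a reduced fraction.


|A| = 5.
Compute A + A by enumerating all 25 pairs.
A + A = {8, 16, 24, 40, 48, 72, 112, 120, 144, 216, 328, 336, 360, 432, 648}, so |A + A| = 15.
K = |A + A| / |A| = 15/5 = 3/1 ≈ 3.0000.
Reference: AP of size 5 gives K = 9/5 ≈ 1.8000; a fully generic set of size 5 gives K ≈ 3.0000.

|A| = 5, |A + A| = 15, K = 15/5 = 3/1.


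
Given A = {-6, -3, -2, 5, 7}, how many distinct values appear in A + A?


A + A = {a + a' : a, a' ∈ A}; |A| = 5.
General bounds: 2|A| - 1 ≤ |A + A| ≤ |A|(|A|+1)/2, i.e. 9 ≤ |A + A| ≤ 15.
Lower bound 2|A|-1 is attained iff A is an arithmetic progression.
Enumerate sums a + a' for a ≤ a' (symmetric, so this suffices):
a = -6: -6+-6=-12, -6+-3=-9, -6+-2=-8, -6+5=-1, -6+7=1
a = -3: -3+-3=-6, -3+-2=-5, -3+5=2, -3+7=4
a = -2: -2+-2=-4, -2+5=3, -2+7=5
a = 5: 5+5=10, 5+7=12
a = 7: 7+7=14
Distinct sums: {-12, -9, -8, -6, -5, -4, -1, 1, 2, 3, 4, 5, 10, 12, 14}
|A + A| = 15

|A + A| = 15


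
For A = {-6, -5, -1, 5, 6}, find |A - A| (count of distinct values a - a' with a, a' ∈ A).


A - A = {a - a' : a, a' ∈ A}; |A| = 5.
Bounds: 2|A|-1 ≤ |A - A| ≤ |A|² - |A| + 1, i.e. 9 ≤ |A - A| ≤ 21.
Note: 0 ∈ A - A always (from a - a). The set is symmetric: if d ∈ A - A then -d ∈ A - A.
Enumerate nonzero differences d = a - a' with a > a' (then include -d):
Positive differences: {1, 4, 5, 6, 7, 10, 11, 12}
Full difference set: {0} ∪ (positive diffs) ∪ (negative diffs).
|A - A| = 1 + 2·8 = 17 (matches direct enumeration: 17).

|A - A| = 17


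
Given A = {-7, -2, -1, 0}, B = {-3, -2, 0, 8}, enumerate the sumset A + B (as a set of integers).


A + B = {a + b : a ∈ A, b ∈ B}.
Enumerate all |A|·|B| = 4·4 = 16 pairs (a, b) and collect distinct sums.
a = -7: -7+-3=-10, -7+-2=-9, -7+0=-7, -7+8=1
a = -2: -2+-3=-5, -2+-2=-4, -2+0=-2, -2+8=6
a = -1: -1+-3=-4, -1+-2=-3, -1+0=-1, -1+8=7
a = 0: 0+-3=-3, 0+-2=-2, 0+0=0, 0+8=8
Collecting distinct sums: A + B = {-10, -9, -7, -5, -4, -3, -2, -1, 0, 1, 6, 7, 8}
|A + B| = 13

A + B = {-10, -9, -7, -5, -4, -3, -2, -1, 0, 1, 6, 7, 8}


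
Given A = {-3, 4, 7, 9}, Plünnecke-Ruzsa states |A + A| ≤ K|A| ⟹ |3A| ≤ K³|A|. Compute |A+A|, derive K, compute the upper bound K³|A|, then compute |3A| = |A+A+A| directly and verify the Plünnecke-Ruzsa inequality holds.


|A| = 4.
Step 1: Compute A + A by enumerating all 16 pairs.
A + A = {-6, 1, 4, 6, 8, 11, 13, 14, 16, 18}, so |A + A| = 10.
Step 2: Doubling constant K = |A + A|/|A| = 10/4 = 10/4 ≈ 2.5000.
Step 3: Plünnecke-Ruzsa gives |3A| ≤ K³·|A| = (2.5000)³ · 4 ≈ 62.5000.
Step 4: Compute 3A = A + A + A directly by enumerating all triples (a,b,c) ∈ A³; |3A| = 19.
Step 5: Check 19 ≤ 62.5000? Yes ✓.

K = 10/4, Plünnecke-Ruzsa bound K³|A| ≈ 62.5000, |3A| = 19, inequality holds.


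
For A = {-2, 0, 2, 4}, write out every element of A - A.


A - A = {a - a' : a, a' ∈ A}.
Compute a - a' for each ordered pair (a, a'):
a = -2: -2--2=0, -2-0=-2, -2-2=-4, -2-4=-6
a = 0: 0--2=2, 0-0=0, 0-2=-2, 0-4=-4
a = 2: 2--2=4, 2-0=2, 2-2=0, 2-4=-2
a = 4: 4--2=6, 4-0=4, 4-2=2, 4-4=0
Collecting distinct values (and noting 0 appears from a-a):
A - A = {-6, -4, -2, 0, 2, 4, 6}
|A - A| = 7

A - A = {-6, -4, -2, 0, 2, 4, 6}


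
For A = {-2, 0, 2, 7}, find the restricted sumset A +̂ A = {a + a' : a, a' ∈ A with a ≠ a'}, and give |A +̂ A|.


Restricted sumset: A +̂ A = {a + a' : a ∈ A, a' ∈ A, a ≠ a'}.
Equivalently, take A + A and drop any sum 2a that is achievable ONLY as a + a for a ∈ A (i.e. sums representable only with equal summands).
Enumerate pairs (a, a') with a < a' (symmetric, so each unordered pair gives one sum; this covers all a ≠ a'):
  -2 + 0 = -2
  -2 + 2 = 0
  -2 + 7 = 5
  0 + 2 = 2
  0 + 7 = 7
  2 + 7 = 9
Collected distinct sums: {-2, 0, 2, 5, 7, 9}
|A +̂ A| = 6
(Reference bound: |A +̂ A| ≥ 2|A| - 3 for |A| ≥ 2, with |A| = 4 giving ≥ 5.)

|A +̂ A| = 6


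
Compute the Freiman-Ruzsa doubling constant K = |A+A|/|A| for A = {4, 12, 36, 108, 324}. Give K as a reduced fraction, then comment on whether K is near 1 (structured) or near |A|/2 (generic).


|A| = 5.
Compute A + A by enumerating all 25 pairs.
A + A = {8, 16, 24, 40, 48, 72, 112, 120, 144, 216, 328, 336, 360, 432, 648}, so |A + A| = 15.
K = |A + A| / |A| = 15/5 = 3/1 ≈ 3.0000.
Reference: AP of size 5 gives K = 9/5 ≈ 1.8000; a fully generic set of size 5 gives K ≈ 3.0000.

|A| = 5, |A + A| = 15, K = 15/5 = 3/1.


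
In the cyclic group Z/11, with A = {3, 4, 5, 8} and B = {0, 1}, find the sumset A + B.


Work in Z/11Z: reduce every sum a + b modulo 11.
Enumerate all 8 pairs:
a = 3: 3+0=3, 3+1=4
a = 4: 4+0=4, 4+1=5
a = 5: 5+0=5, 5+1=6
a = 8: 8+0=8, 8+1=9
Distinct residues collected: {3, 4, 5, 6, 8, 9}
|A + B| = 6 (out of 11 total residues).

A + B = {3, 4, 5, 6, 8, 9}


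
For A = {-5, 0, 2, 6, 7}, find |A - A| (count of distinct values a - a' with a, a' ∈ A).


A - A = {a - a' : a, a' ∈ A}; |A| = 5.
Bounds: 2|A|-1 ≤ |A - A| ≤ |A|² - |A| + 1, i.e. 9 ≤ |A - A| ≤ 21.
Note: 0 ∈ A - A always (from a - a). The set is symmetric: if d ∈ A - A then -d ∈ A - A.
Enumerate nonzero differences d = a - a' with a > a' (then include -d):
Positive differences: {1, 2, 4, 5, 6, 7, 11, 12}
Full difference set: {0} ∪ (positive diffs) ∪ (negative diffs).
|A - A| = 1 + 2·8 = 17 (matches direct enumeration: 17).

|A - A| = 17


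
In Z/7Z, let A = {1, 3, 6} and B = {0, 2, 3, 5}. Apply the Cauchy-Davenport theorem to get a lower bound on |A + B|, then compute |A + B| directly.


Cauchy-Davenport: |A + B| ≥ min(p, |A| + |B| - 1) for A, B nonempty in Z/pZ.
|A| = 3, |B| = 4, p = 7.
CD lower bound = min(7, 3 + 4 - 1) = min(7, 6) = 6.
Compute A + B mod 7 directly:
a = 1: 1+0=1, 1+2=3, 1+3=4, 1+5=6
a = 3: 3+0=3, 3+2=5, 3+3=6, 3+5=1
a = 6: 6+0=6, 6+2=1, 6+3=2, 6+5=4
A + B = {1, 2, 3, 4, 5, 6}, so |A + B| = 6.
Verify: 6 ≥ 6? Yes ✓.

CD lower bound = 6, actual |A + B| = 6.


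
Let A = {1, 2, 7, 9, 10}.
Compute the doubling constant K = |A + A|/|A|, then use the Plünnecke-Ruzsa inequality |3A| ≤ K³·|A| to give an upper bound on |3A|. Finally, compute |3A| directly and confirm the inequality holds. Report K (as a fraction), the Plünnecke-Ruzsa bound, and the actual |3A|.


|A| = 5.
Step 1: Compute A + A by enumerating all 25 pairs.
A + A = {2, 3, 4, 8, 9, 10, 11, 12, 14, 16, 17, 18, 19, 20}, so |A + A| = 14.
Step 2: Doubling constant K = |A + A|/|A| = 14/5 = 14/5 ≈ 2.8000.
Step 3: Plünnecke-Ruzsa gives |3A| ≤ K³·|A| = (2.8000)³ · 5 ≈ 109.7600.
Step 4: Compute 3A = A + A + A directly by enumerating all triples (a,b,c) ∈ A³; |3A| = 26.
Step 5: Check 26 ≤ 109.7600? Yes ✓.

K = 14/5, Plünnecke-Ruzsa bound K³|A| ≈ 109.7600, |3A| = 26, inequality holds.


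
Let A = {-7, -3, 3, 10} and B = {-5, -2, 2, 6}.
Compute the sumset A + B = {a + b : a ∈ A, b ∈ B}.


A + B = {a + b : a ∈ A, b ∈ B}.
Enumerate all |A|·|B| = 4·4 = 16 pairs (a, b) and collect distinct sums.
a = -7: -7+-5=-12, -7+-2=-9, -7+2=-5, -7+6=-1
a = -3: -3+-5=-8, -3+-2=-5, -3+2=-1, -3+6=3
a = 3: 3+-5=-2, 3+-2=1, 3+2=5, 3+6=9
a = 10: 10+-5=5, 10+-2=8, 10+2=12, 10+6=16
Collecting distinct sums: A + B = {-12, -9, -8, -5, -2, -1, 1, 3, 5, 8, 9, 12, 16}
|A + B| = 13

A + B = {-12, -9, -8, -5, -2, -1, 1, 3, 5, 8, 9, 12, 16}


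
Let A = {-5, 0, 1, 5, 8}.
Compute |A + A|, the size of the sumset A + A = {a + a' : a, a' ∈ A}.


A + A = {a + a' : a, a' ∈ A}; |A| = 5.
General bounds: 2|A| - 1 ≤ |A + A| ≤ |A|(|A|+1)/2, i.e. 9 ≤ |A + A| ≤ 15.
Lower bound 2|A|-1 is attained iff A is an arithmetic progression.
Enumerate sums a + a' for a ≤ a' (symmetric, so this suffices):
a = -5: -5+-5=-10, -5+0=-5, -5+1=-4, -5+5=0, -5+8=3
a = 0: 0+0=0, 0+1=1, 0+5=5, 0+8=8
a = 1: 1+1=2, 1+5=6, 1+8=9
a = 5: 5+5=10, 5+8=13
a = 8: 8+8=16
Distinct sums: {-10, -5, -4, 0, 1, 2, 3, 5, 6, 8, 9, 10, 13, 16}
|A + A| = 14

|A + A| = 14


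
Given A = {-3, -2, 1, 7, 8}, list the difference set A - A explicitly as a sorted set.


A - A = {a - a' : a, a' ∈ A}.
Compute a - a' for each ordered pair (a, a'):
a = -3: -3--3=0, -3--2=-1, -3-1=-4, -3-7=-10, -3-8=-11
a = -2: -2--3=1, -2--2=0, -2-1=-3, -2-7=-9, -2-8=-10
a = 1: 1--3=4, 1--2=3, 1-1=0, 1-7=-6, 1-8=-7
a = 7: 7--3=10, 7--2=9, 7-1=6, 7-7=0, 7-8=-1
a = 8: 8--3=11, 8--2=10, 8-1=7, 8-7=1, 8-8=0
Collecting distinct values (and noting 0 appears from a-a):
A - A = {-11, -10, -9, -7, -6, -4, -3, -1, 0, 1, 3, 4, 6, 7, 9, 10, 11}
|A - A| = 17

A - A = {-11, -10, -9, -7, -6, -4, -3, -1, 0, 1, 3, 4, 6, 7, 9, 10, 11}


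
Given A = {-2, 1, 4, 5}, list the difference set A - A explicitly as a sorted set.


A - A = {a - a' : a, a' ∈ A}.
Compute a - a' for each ordered pair (a, a'):
a = -2: -2--2=0, -2-1=-3, -2-4=-6, -2-5=-7
a = 1: 1--2=3, 1-1=0, 1-4=-3, 1-5=-4
a = 4: 4--2=6, 4-1=3, 4-4=0, 4-5=-1
a = 5: 5--2=7, 5-1=4, 5-4=1, 5-5=0
Collecting distinct values (and noting 0 appears from a-a):
A - A = {-7, -6, -4, -3, -1, 0, 1, 3, 4, 6, 7}
|A - A| = 11

A - A = {-7, -6, -4, -3, -1, 0, 1, 3, 4, 6, 7}


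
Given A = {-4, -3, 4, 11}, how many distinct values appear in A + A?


A + A = {a + a' : a, a' ∈ A}; |A| = 4.
General bounds: 2|A| - 1 ≤ |A + A| ≤ |A|(|A|+1)/2, i.e. 7 ≤ |A + A| ≤ 10.
Lower bound 2|A|-1 is attained iff A is an arithmetic progression.
Enumerate sums a + a' for a ≤ a' (symmetric, so this suffices):
a = -4: -4+-4=-8, -4+-3=-7, -4+4=0, -4+11=7
a = -3: -3+-3=-6, -3+4=1, -3+11=8
a = 4: 4+4=8, 4+11=15
a = 11: 11+11=22
Distinct sums: {-8, -7, -6, 0, 1, 7, 8, 15, 22}
|A + A| = 9

|A + A| = 9


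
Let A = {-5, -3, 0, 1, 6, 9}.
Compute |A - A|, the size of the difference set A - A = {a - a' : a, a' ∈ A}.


A - A = {a - a' : a, a' ∈ A}; |A| = 6.
Bounds: 2|A|-1 ≤ |A - A| ≤ |A|² - |A| + 1, i.e. 11 ≤ |A - A| ≤ 31.
Note: 0 ∈ A - A always (from a - a). The set is symmetric: if d ∈ A - A then -d ∈ A - A.
Enumerate nonzero differences d = a - a' with a > a' (then include -d):
Positive differences: {1, 2, 3, 4, 5, 6, 8, 9, 11, 12, 14}
Full difference set: {0} ∪ (positive diffs) ∪ (negative diffs).
|A - A| = 1 + 2·11 = 23 (matches direct enumeration: 23).

|A - A| = 23


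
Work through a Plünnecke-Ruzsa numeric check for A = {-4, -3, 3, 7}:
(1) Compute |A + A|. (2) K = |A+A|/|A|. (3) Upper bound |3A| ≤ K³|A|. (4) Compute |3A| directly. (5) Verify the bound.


|A| = 4.
Step 1: Compute A + A by enumerating all 16 pairs.
A + A = {-8, -7, -6, -1, 0, 3, 4, 6, 10, 14}, so |A + A| = 10.
Step 2: Doubling constant K = |A + A|/|A| = 10/4 = 10/4 ≈ 2.5000.
Step 3: Plünnecke-Ruzsa gives |3A| ≤ K³·|A| = (2.5000)³ · 4 ≈ 62.5000.
Step 4: Compute 3A = A + A + A directly by enumerating all triples (a,b,c) ∈ A³; |3A| = 20.
Step 5: Check 20 ≤ 62.5000? Yes ✓.

K = 10/4, Plünnecke-Ruzsa bound K³|A| ≈ 62.5000, |3A| = 20, inequality holds.


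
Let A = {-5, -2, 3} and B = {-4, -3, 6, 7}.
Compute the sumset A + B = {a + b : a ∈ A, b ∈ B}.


A + B = {a + b : a ∈ A, b ∈ B}.
Enumerate all |A|·|B| = 3·4 = 12 pairs (a, b) and collect distinct sums.
a = -5: -5+-4=-9, -5+-3=-8, -5+6=1, -5+7=2
a = -2: -2+-4=-6, -2+-3=-5, -2+6=4, -2+7=5
a = 3: 3+-4=-1, 3+-3=0, 3+6=9, 3+7=10
Collecting distinct sums: A + B = {-9, -8, -6, -5, -1, 0, 1, 2, 4, 5, 9, 10}
|A + B| = 12

A + B = {-9, -8, -6, -5, -1, 0, 1, 2, 4, 5, 9, 10}


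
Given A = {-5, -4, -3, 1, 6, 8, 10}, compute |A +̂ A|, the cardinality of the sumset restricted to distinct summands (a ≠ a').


Restricted sumset: A +̂ A = {a + a' : a ∈ A, a' ∈ A, a ≠ a'}.
Equivalently, take A + A and drop any sum 2a that is achievable ONLY as a + a for a ∈ A (i.e. sums representable only with equal summands).
Enumerate pairs (a, a') with a < a' (symmetric, so each unordered pair gives one sum; this covers all a ≠ a'):
  -5 + -4 = -9
  -5 + -3 = -8
  -5 + 1 = -4
  -5 + 6 = 1
  -5 + 8 = 3
  -5 + 10 = 5
  -4 + -3 = -7
  -4 + 1 = -3
  -4 + 6 = 2
  -4 + 8 = 4
  -4 + 10 = 6
  -3 + 1 = -2
  -3 + 6 = 3
  -3 + 8 = 5
  -3 + 10 = 7
  1 + 6 = 7
  1 + 8 = 9
  1 + 10 = 11
  6 + 8 = 14
  6 + 10 = 16
  8 + 10 = 18
Collected distinct sums: {-9, -8, -7, -4, -3, -2, 1, 2, 3, 4, 5, 6, 7, 9, 11, 14, 16, 18}
|A +̂ A| = 18
(Reference bound: |A +̂ A| ≥ 2|A| - 3 for |A| ≥ 2, with |A| = 7 giving ≥ 11.)

|A +̂ A| = 18


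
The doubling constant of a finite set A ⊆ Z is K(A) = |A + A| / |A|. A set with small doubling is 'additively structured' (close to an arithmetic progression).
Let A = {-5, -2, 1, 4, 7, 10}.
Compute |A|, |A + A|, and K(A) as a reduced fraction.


|A| = 6.
Compute A + A by enumerating all 36 pairs.
A + A = {-10, -7, -4, -1, 2, 5, 8, 11, 14, 17, 20}, so |A + A| = 11.
K = |A + A| / |A| = 11/6 (already in lowest terms) ≈ 1.8333.
Reference: AP of size 6 gives K = 11/6 ≈ 1.8333; a fully generic set of size 6 gives K ≈ 3.5000.

|A| = 6, |A + A| = 11, K = 11/6.


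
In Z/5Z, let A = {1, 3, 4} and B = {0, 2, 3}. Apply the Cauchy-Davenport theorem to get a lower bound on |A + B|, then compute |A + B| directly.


Cauchy-Davenport: |A + B| ≥ min(p, |A| + |B| - 1) for A, B nonempty in Z/pZ.
|A| = 3, |B| = 3, p = 5.
CD lower bound = min(5, 3 + 3 - 1) = min(5, 5) = 5.
Compute A + B mod 5 directly:
a = 1: 1+0=1, 1+2=3, 1+3=4
a = 3: 3+0=3, 3+2=0, 3+3=1
a = 4: 4+0=4, 4+2=1, 4+3=2
A + B = {0, 1, 2, 3, 4}, so |A + B| = 5.
Verify: 5 ≥ 5? Yes ✓.

CD lower bound = 5, actual |A + B| = 5.


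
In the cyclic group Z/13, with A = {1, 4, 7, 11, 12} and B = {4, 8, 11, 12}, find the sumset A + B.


Work in Z/13Z: reduce every sum a + b modulo 13.
Enumerate all 20 pairs:
a = 1: 1+4=5, 1+8=9, 1+11=12, 1+12=0
a = 4: 4+4=8, 4+8=12, 4+11=2, 4+12=3
a = 7: 7+4=11, 7+8=2, 7+11=5, 7+12=6
a = 11: 11+4=2, 11+8=6, 11+11=9, 11+12=10
a = 12: 12+4=3, 12+8=7, 12+11=10, 12+12=11
Distinct residues collected: {0, 2, 3, 5, 6, 7, 8, 9, 10, 11, 12}
|A + B| = 11 (out of 13 total residues).

A + B = {0, 2, 3, 5, 6, 7, 8, 9, 10, 11, 12}


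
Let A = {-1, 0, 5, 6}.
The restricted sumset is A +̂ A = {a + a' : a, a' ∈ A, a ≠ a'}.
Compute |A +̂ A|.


Restricted sumset: A +̂ A = {a + a' : a ∈ A, a' ∈ A, a ≠ a'}.
Equivalently, take A + A and drop any sum 2a that is achievable ONLY as a + a for a ∈ A (i.e. sums representable only with equal summands).
Enumerate pairs (a, a') with a < a' (symmetric, so each unordered pair gives one sum; this covers all a ≠ a'):
  -1 + 0 = -1
  -1 + 5 = 4
  -1 + 6 = 5
  0 + 5 = 5
  0 + 6 = 6
  5 + 6 = 11
Collected distinct sums: {-1, 4, 5, 6, 11}
|A +̂ A| = 5
(Reference bound: |A +̂ A| ≥ 2|A| - 3 for |A| ≥ 2, with |A| = 4 giving ≥ 5.)

|A +̂ A| = 5


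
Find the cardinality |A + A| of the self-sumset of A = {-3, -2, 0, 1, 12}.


A + A = {a + a' : a, a' ∈ A}; |A| = 5.
General bounds: 2|A| - 1 ≤ |A + A| ≤ |A|(|A|+1)/2, i.e. 9 ≤ |A + A| ≤ 15.
Lower bound 2|A|-1 is attained iff A is an arithmetic progression.
Enumerate sums a + a' for a ≤ a' (symmetric, so this suffices):
a = -3: -3+-3=-6, -3+-2=-5, -3+0=-3, -3+1=-2, -3+12=9
a = -2: -2+-2=-4, -2+0=-2, -2+1=-1, -2+12=10
a = 0: 0+0=0, 0+1=1, 0+12=12
a = 1: 1+1=2, 1+12=13
a = 12: 12+12=24
Distinct sums: {-6, -5, -4, -3, -2, -1, 0, 1, 2, 9, 10, 12, 13, 24}
|A + A| = 14

|A + A| = 14


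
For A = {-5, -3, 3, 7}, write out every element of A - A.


A - A = {a - a' : a, a' ∈ A}.
Compute a - a' for each ordered pair (a, a'):
a = -5: -5--5=0, -5--3=-2, -5-3=-8, -5-7=-12
a = -3: -3--5=2, -3--3=0, -3-3=-6, -3-7=-10
a = 3: 3--5=8, 3--3=6, 3-3=0, 3-7=-4
a = 7: 7--5=12, 7--3=10, 7-3=4, 7-7=0
Collecting distinct values (and noting 0 appears from a-a):
A - A = {-12, -10, -8, -6, -4, -2, 0, 2, 4, 6, 8, 10, 12}
|A - A| = 13

A - A = {-12, -10, -8, -6, -4, -2, 0, 2, 4, 6, 8, 10, 12}


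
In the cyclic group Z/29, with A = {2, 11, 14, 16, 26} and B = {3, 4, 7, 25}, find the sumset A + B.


Work in Z/29Z: reduce every sum a + b modulo 29.
Enumerate all 20 pairs:
a = 2: 2+3=5, 2+4=6, 2+7=9, 2+25=27
a = 11: 11+3=14, 11+4=15, 11+7=18, 11+25=7
a = 14: 14+3=17, 14+4=18, 14+7=21, 14+25=10
a = 16: 16+3=19, 16+4=20, 16+7=23, 16+25=12
a = 26: 26+3=0, 26+4=1, 26+7=4, 26+25=22
Distinct residues collected: {0, 1, 4, 5, 6, 7, 9, 10, 12, 14, 15, 17, 18, 19, 20, 21, 22, 23, 27}
|A + B| = 19 (out of 29 total residues).

A + B = {0, 1, 4, 5, 6, 7, 9, 10, 12, 14, 15, 17, 18, 19, 20, 21, 22, 23, 27}


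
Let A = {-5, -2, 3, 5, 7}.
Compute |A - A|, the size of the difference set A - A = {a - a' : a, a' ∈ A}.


A - A = {a - a' : a, a' ∈ A}; |A| = 5.
Bounds: 2|A|-1 ≤ |A - A| ≤ |A|² - |A| + 1, i.e. 9 ≤ |A - A| ≤ 21.
Note: 0 ∈ A - A always (from a - a). The set is symmetric: if d ∈ A - A then -d ∈ A - A.
Enumerate nonzero differences d = a - a' with a > a' (then include -d):
Positive differences: {2, 3, 4, 5, 7, 8, 9, 10, 12}
Full difference set: {0} ∪ (positive diffs) ∪ (negative diffs).
|A - A| = 1 + 2·9 = 19 (matches direct enumeration: 19).

|A - A| = 19


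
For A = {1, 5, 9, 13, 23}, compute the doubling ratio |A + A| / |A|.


|A| = 5.
Compute A + A by enumerating all 25 pairs.
A + A = {2, 6, 10, 14, 18, 22, 24, 26, 28, 32, 36, 46}, so |A + A| = 12.
K = |A + A| / |A| = 12/5 (already in lowest terms) ≈ 2.4000.
Reference: AP of size 5 gives K = 9/5 ≈ 1.8000; a fully generic set of size 5 gives K ≈ 3.0000.

|A| = 5, |A + A| = 12, K = 12/5.


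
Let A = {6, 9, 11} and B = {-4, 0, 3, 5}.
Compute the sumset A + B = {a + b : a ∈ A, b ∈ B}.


A + B = {a + b : a ∈ A, b ∈ B}.
Enumerate all |A|·|B| = 3·4 = 12 pairs (a, b) and collect distinct sums.
a = 6: 6+-4=2, 6+0=6, 6+3=9, 6+5=11
a = 9: 9+-4=5, 9+0=9, 9+3=12, 9+5=14
a = 11: 11+-4=7, 11+0=11, 11+3=14, 11+5=16
Collecting distinct sums: A + B = {2, 5, 6, 7, 9, 11, 12, 14, 16}
|A + B| = 9

A + B = {2, 5, 6, 7, 9, 11, 12, 14, 16}


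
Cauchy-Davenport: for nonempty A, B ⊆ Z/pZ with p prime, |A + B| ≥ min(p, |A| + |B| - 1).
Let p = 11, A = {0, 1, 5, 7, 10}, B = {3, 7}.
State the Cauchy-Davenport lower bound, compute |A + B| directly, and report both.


Cauchy-Davenport: |A + B| ≥ min(p, |A| + |B| - 1) for A, B nonempty in Z/pZ.
|A| = 5, |B| = 2, p = 11.
CD lower bound = min(11, 5 + 2 - 1) = min(11, 6) = 6.
Compute A + B mod 11 directly:
a = 0: 0+3=3, 0+7=7
a = 1: 1+3=4, 1+7=8
a = 5: 5+3=8, 5+7=1
a = 7: 7+3=10, 7+7=3
a = 10: 10+3=2, 10+7=6
A + B = {1, 2, 3, 4, 6, 7, 8, 10}, so |A + B| = 8.
Verify: 8 ≥ 6? Yes ✓.

CD lower bound = 6, actual |A + B| = 8.


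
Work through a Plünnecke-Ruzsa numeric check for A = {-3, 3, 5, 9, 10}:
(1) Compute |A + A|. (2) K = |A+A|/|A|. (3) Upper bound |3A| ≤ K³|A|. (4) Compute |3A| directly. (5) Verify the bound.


|A| = 5.
Step 1: Compute A + A by enumerating all 25 pairs.
A + A = {-6, 0, 2, 6, 7, 8, 10, 12, 13, 14, 15, 18, 19, 20}, so |A + A| = 14.
Step 2: Doubling constant K = |A + A|/|A| = 14/5 = 14/5 ≈ 2.8000.
Step 3: Plünnecke-Ruzsa gives |3A| ≤ K³·|A| = (2.8000)³ · 5 ≈ 109.7600.
Step 4: Compute 3A = A + A + A directly by enumerating all triples (a,b,c) ∈ A³; |3A| = 27.
Step 5: Check 27 ≤ 109.7600? Yes ✓.

K = 14/5, Plünnecke-Ruzsa bound K³|A| ≈ 109.7600, |3A| = 27, inequality holds.


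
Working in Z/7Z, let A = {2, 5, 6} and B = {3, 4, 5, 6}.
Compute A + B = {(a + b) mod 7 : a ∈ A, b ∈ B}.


Work in Z/7Z: reduce every sum a + b modulo 7.
Enumerate all 12 pairs:
a = 2: 2+3=5, 2+4=6, 2+5=0, 2+6=1
a = 5: 5+3=1, 5+4=2, 5+5=3, 5+6=4
a = 6: 6+3=2, 6+4=3, 6+5=4, 6+6=5
Distinct residues collected: {0, 1, 2, 3, 4, 5, 6}
|A + B| = 7 (out of 7 total residues).

A + B = {0, 1, 2, 3, 4, 5, 6}


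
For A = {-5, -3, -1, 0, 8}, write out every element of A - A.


A - A = {a - a' : a, a' ∈ A}.
Compute a - a' for each ordered pair (a, a'):
a = -5: -5--5=0, -5--3=-2, -5--1=-4, -5-0=-5, -5-8=-13
a = -3: -3--5=2, -3--3=0, -3--1=-2, -3-0=-3, -3-8=-11
a = -1: -1--5=4, -1--3=2, -1--1=0, -1-0=-1, -1-8=-9
a = 0: 0--5=5, 0--3=3, 0--1=1, 0-0=0, 0-8=-8
a = 8: 8--5=13, 8--3=11, 8--1=9, 8-0=8, 8-8=0
Collecting distinct values (and noting 0 appears from a-a):
A - A = {-13, -11, -9, -8, -5, -4, -3, -2, -1, 0, 1, 2, 3, 4, 5, 8, 9, 11, 13}
|A - A| = 19

A - A = {-13, -11, -9, -8, -5, -4, -3, -2, -1, 0, 1, 2, 3, 4, 5, 8, 9, 11, 13}


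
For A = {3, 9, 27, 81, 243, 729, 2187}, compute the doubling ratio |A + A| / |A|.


|A| = 7.
Compute A + A by enumerating all 49 pairs.
A + A = {6, 12, 18, 30, 36, 54, 84, 90, 108, 162, 246, 252, 270, 324, 486, 732, 738, 756, 810, 972, 1458, 2190, 2196, 2214, 2268, 2430, 2916, 4374}, so |A + A| = 28.
K = |A + A| / |A| = 28/7 = 4/1 ≈ 4.0000.
Reference: AP of size 7 gives K = 13/7 ≈ 1.8571; a fully generic set of size 7 gives K ≈ 4.0000.

|A| = 7, |A + A| = 28, K = 28/7 = 4/1.


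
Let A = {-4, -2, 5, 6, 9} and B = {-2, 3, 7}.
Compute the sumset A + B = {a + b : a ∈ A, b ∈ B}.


A + B = {a + b : a ∈ A, b ∈ B}.
Enumerate all |A|·|B| = 5·3 = 15 pairs (a, b) and collect distinct sums.
a = -4: -4+-2=-6, -4+3=-1, -4+7=3
a = -2: -2+-2=-4, -2+3=1, -2+7=5
a = 5: 5+-2=3, 5+3=8, 5+7=12
a = 6: 6+-2=4, 6+3=9, 6+7=13
a = 9: 9+-2=7, 9+3=12, 9+7=16
Collecting distinct sums: A + B = {-6, -4, -1, 1, 3, 4, 5, 7, 8, 9, 12, 13, 16}
|A + B| = 13

A + B = {-6, -4, -1, 1, 3, 4, 5, 7, 8, 9, 12, 13, 16}


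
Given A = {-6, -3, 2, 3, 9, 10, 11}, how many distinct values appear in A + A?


A + A = {a + a' : a, a' ∈ A}; |A| = 7.
General bounds: 2|A| - 1 ≤ |A + A| ≤ |A|(|A|+1)/2, i.e. 13 ≤ |A + A| ≤ 28.
Lower bound 2|A|-1 is attained iff A is an arithmetic progression.
Enumerate sums a + a' for a ≤ a' (symmetric, so this suffices):
a = -6: -6+-6=-12, -6+-3=-9, -6+2=-4, -6+3=-3, -6+9=3, -6+10=4, -6+11=5
a = -3: -3+-3=-6, -3+2=-1, -3+3=0, -3+9=6, -3+10=7, -3+11=8
a = 2: 2+2=4, 2+3=5, 2+9=11, 2+10=12, 2+11=13
a = 3: 3+3=6, 3+9=12, 3+10=13, 3+11=14
a = 9: 9+9=18, 9+10=19, 9+11=20
a = 10: 10+10=20, 10+11=21
a = 11: 11+11=22
Distinct sums: {-12, -9, -6, -4, -3, -1, 0, 3, 4, 5, 6, 7, 8, 11, 12, 13, 14, 18, 19, 20, 21, 22}
|A + A| = 22

|A + A| = 22


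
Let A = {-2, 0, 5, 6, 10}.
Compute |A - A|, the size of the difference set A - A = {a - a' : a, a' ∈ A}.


A - A = {a - a' : a, a' ∈ A}; |A| = 5.
Bounds: 2|A|-1 ≤ |A - A| ≤ |A|² - |A| + 1, i.e. 9 ≤ |A - A| ≤ 21.
Note: 0 ∈ A - A always (from a - a). The set is symmetric: if d ∈ A - A then -d ∈ A - A.
Enumerate nonzero differences d = a - a' with a > a' (then include -d):
Positive differences: {1, 2, 4, 5, 6, 7, 8, 10, 12}
Full difference set: {0} ∪ (positive diffs) ∪ (negative diffs).
|A - A| = 1 + 2·9 = 19 (matches direct enumeration: 19).

|A - A| = 19


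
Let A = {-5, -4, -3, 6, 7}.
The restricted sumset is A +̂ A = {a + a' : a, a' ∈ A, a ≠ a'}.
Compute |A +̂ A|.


Restricted sumset: A +̂ A = {a + a' : a ∈ A, a' ∈ A, a ≠ a'}.
Equivalently, take A + A and drop any sum 2a that is achievable ONLY as a + a for a ∈ A (i.e. sums representable only with equal summands).
Enumerate pairs (a, a') with a < a' (symmetric, so each unordered pair gives one sum; this covers all a ≠ a'):
  -5 + -4 = -9
  -5 + -3 = -8
  -5 + 6 = 1
  -5 + 7 = 2
  -4 + -3 = -7
  -4 + 6 = 2
  -4 + 7 = 3
  -3 + 6 = 3
  -3 + 7 = 4
  6 + 7 = 13
Collected distinct sums: {-9, -8, -7, 1, 2, 3, 4, 13}
|A +̂ A| = 8
(Reference bound: |A +̂ A| ≥ 2|A| - 3 for |A| ≥ 2, with |A| = 5 giving ≥ 7.)

|A +̂ A| = 8


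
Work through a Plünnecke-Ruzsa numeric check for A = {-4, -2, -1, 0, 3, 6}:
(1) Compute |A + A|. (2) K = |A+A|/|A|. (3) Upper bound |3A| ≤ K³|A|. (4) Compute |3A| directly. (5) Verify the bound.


|A| = 6.
Step 1: Compute A + A by enumerating all 36 pairs.
A + A = {-8, -6, -5, -4, -3, -2, -1, 0, 1, 2, 3, 4, 5, 6, 9, 12}, so |A + A| = 16.
Step 2: Doubling constant K = |A + A|/|A| = 16/6 = 16/6 ≈ 2.6667.
Step 3: Plünnecke-Ruzsa gives |3A| ≤ K³·|A| = (2.6667)³ · 6 ≈ 113.7778.
Step 4: Compute 3A = A + A + A directly by enumerating all triples (a,b,c) ∈ A³; |3A| = 26.
Step 5: Check 26 ≤ 113.7778? Yes ✓.

K = 16/6, Plünnecke-Ruzsa bound K³|A| ≈ 113.7778, |3A| = 26, inequality holds.


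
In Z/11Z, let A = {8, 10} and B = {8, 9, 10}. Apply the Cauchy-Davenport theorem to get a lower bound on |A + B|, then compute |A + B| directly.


Cauchy-Davenport: |A + B| ≥ min(p, |A| + |B| - 1) for A, B nonempty in Z/pZ.
|A| = 2, |B| = 3, p = 11.
CD lower bound = min(11, 2 + 3 - 1) = min(11, 4) = 4.
Compute A + B mod 11 directly:
a = 8: 8+8=5, 8+9=6, 8+10=7
a = 10: 10+8=7, 10+9=8, 10+10=9
A + B = {5, 6, 7, 8, 9}, so |A + B| = 5.
Verify: 5 ≥ 4? Yes ✓.

CD lower bound = 4, actual |A + B| = 5.


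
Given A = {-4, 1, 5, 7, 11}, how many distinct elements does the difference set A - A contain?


A - A = {a - a' : a, a' ∈ A}; |A| = 5.
Bounds: 2|A|-1 ≤ |A - A| ≤ |A|² - |A| + 1, i.e. 9 ≤ |A - A| ≤ 21.
Note: 0 ∈ A - A always (from a - a). The set is symmetric: if d ∈ A - A then -d ∈ A - A.
Enumerate nonzero differences d = a - a' with a > a' (then include -d):
Positive differences: {2, 4, 5, 6, 9, 10, 11, 15}
Full difference set: {0} ∪ (positive diffs) ∪ (negative diffs).
|A - A| = 1 + 2·8 = 17 (matches direct enumeration: 17).

|A - A| = 17
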